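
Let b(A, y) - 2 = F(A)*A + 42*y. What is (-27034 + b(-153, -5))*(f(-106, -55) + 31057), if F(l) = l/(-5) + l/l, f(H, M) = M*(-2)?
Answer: -4998688128/5 ≈ -9.9974e+8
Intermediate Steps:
f(H, M) = -2*M
F(l) = 1 - l/5 (F(l) = l*(-⅕) + 1 = -l/5 + 1 = 1 - l/5)
b(A, y) = 2 + 42*y + A*(1 - A/5) (b(A, y) = 2 + ((1 - A/5)*A + 42*y) = 2 + (A*(1 - A/5) + 42*y) = 2 + (42*y + A*(1 - A/5)) = 2 + 42*y + A*(1 - A/5))
(-27034 + b(-153, -5))*(f(-106, -55) + 31057) = (-27034 + (2 + 42*(-5) - ⅕*(-153)*(-5 - 153)))*(-2*(-55) + 31057) = (-27034 + (2 - 210 - ⅕*(-153)*(-158)))*(110 + 31057) = (-27034 + (2 - 210 - 24174/5))*31167 = (-27034 - 25214/5)*31167 = -160384/5*31167 = -4998688128/5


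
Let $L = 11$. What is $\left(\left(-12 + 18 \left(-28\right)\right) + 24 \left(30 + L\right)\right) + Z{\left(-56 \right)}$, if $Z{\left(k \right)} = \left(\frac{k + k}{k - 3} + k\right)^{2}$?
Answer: $\frac{11817972}{3481} \approx 3395.0$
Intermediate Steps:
$Z{\left(k \right)} = \left(k + \frac{2 k}{-3 + k}\right)^{2}$ ($Z{\left(k \right)} = \left(\frac{2 k}{-3 + k} + k\right)^{2} = \left(k + \frac{2 k}{-3 + k}\right)^{2}$)
$\left(\left(-12 + 18 \left(-28\right)\right) + 24 \left(30 + L\right)\right) + Z{\left(-56 \right)} = \left(\left(-12 + 18 \left(-28\right)\right) + 24 \left(30 + 11\right)\right) + \frac{\left(-56\right)^{2} \left(-1 - 56\right)^{2}}{\left(-3 - 56\right)^{2}} = \left(\left(-12 - 504\right) + 24 \cdot 41\right) + \frac{3136 \left(-57\right)^{2}}{3481} = \left(-516 + 984\right) + 3136 \cdot 3249 \cdot \frac{1}{3481} = 468 + \frac{10188864}{3481} = \frac{11817972}{3481}$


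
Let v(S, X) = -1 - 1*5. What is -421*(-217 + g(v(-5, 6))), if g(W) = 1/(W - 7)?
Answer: 1188062/13 ≈ 91389.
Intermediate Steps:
v(S, X) = -6 (v(S, X) = -1 - 5 = -6)
g(W) = 1/(-7 + W)
-421*(-217 + g(v(-5, 6))) = -421*(-217 + 1/(-7 - 6)) = -421*(-217 + 1/(-13)) = -421*(-217 - 1/13) = -421*(-2822/13) = 1188062/13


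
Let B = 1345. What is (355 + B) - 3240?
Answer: -1540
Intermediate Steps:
(355 + B) - 3240 = (355 + 1345) - 3240 = 1700 - 3240 = -1540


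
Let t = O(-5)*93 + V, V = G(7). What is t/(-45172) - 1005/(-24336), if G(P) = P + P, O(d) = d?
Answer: 4697783/91608816 ≈ 0.051281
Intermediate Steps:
G(P) = 2*P
V = 14 (V = 2*7 = 14)
t = -451 (t = -5*93 + 14 = -465 + 14 = -451)
t/(-45172) - 1005/(-24336) = -451/(-45172) - 1005/(-24336) = -451*(-1/45172) - 1005*(-1/24336) = 451/45172 + 335/8112 = 4697783/91608816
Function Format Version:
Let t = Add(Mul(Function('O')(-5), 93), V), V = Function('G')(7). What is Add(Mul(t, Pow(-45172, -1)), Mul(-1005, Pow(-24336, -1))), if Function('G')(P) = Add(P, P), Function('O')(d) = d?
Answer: Rational(4697783, 91608816) ≈ 0.051281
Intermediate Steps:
Function('G')(P) = Mul(2, P)
V = 14 (V = Mul(2, 7) = 14)
t = -451 (t = Add(Mul(-5, 93), 14) = Add(-465, 14) = -451)
Add(Mul(t, Pow(-45172, -1)), Mul(-1005, Pow(-24336, -1))) = Add(Mul(-451, Pow(-45172, -1)), Mul(-1005, Pow(-24336, -1))) = Add(Mul(-451, Rational(-1, 45172)), Mul(-1005, Rational(-1, 24336))) = Add(Rational(451, 45172), Rational(335, 8112)) = Rational(4697783, 91608816)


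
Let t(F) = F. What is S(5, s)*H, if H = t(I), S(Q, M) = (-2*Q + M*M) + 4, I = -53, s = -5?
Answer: -1007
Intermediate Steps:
S(Q, M) = 4 + M**2 - 2*Q (S(Q, M) = (-2*Q + M**2) + 4 = (M**2 - 2*Q) + 4 = 4 + M**2 - 2*Q)
H = -53
S(5, s)*H = (4 + (-5)**2 - 2*5)*(-53) = (4 + 25 - 10)*(-53) = 19*(-53) = -1007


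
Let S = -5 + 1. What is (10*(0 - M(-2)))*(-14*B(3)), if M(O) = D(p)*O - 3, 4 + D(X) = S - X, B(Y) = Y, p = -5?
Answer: 1260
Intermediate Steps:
S = -4
D(X) = -8 - X (D(X) = -4 + (-4 - X) = -8 - X)
M(O) = -3 - 3*O (M(O) = (-8 - 1*(-5))*O - 3 = (-8 + 5)*O - 3 = -3*O - 3 = -3 - 3*O)
(10*(0 - M(-2)))*(-14*B(3)) = (10*(0 - (-3 - 3*(-2))))*(-14*3) = (10*(0 - (-3 + 6)))*(-42) = (10*(0 - 1*3))*(-42) = (10*(0 - 3))*(-42) = (10*(-3))*(-42) = -30*(-42) = 1260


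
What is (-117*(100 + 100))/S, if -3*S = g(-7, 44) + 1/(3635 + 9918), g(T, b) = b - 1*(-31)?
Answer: 237855150/254119 ≈ 936.00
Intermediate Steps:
g(T, b) = 31 + b (g(T, b) = b + 31 = 31 + b)
S = -1016476/40659 (S = -((31 + 44) + 1/(3635 + 9918))/3 = -(75 + 1/13553)/3 = -⅓*1016476/13553 = -1016476/40659 ≈ -25.000)
(-117*(100 + 100))/S = (-117*(100 + 100))/(-1016476/40659) = -117*200*(-40659/1016476) = -23400*(-40659/1016476) = 237855150/254119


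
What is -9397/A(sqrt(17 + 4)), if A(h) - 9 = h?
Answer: -28191/20 + 9397*sqrt(21)/60 ≈ -691.84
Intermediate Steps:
A(h) = 9 + h
-9397/A(sqrt(17 + 4)) = -9397/(9 + sqrt(17 + 4)) = -9397/(9 + sqrt(21))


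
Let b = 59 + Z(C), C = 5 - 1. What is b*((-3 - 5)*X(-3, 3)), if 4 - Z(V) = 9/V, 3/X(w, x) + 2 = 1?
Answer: 1458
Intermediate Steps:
X(w, x) = -3 (X(w, x) = 3/(-2 + 1) = 3/(-1) = 3*(-1) = -3)
C = 4
Z(V) = 4 - 9/V
b = 243/4 (b = 59 + (4 - 9/4) = 59 + 7/4 = 243/4 ≈ 60.750)
b*((-3 - 5)*X(-3, 3)) = 243*((-3 - 5)*(-3))/4 = 243*(-8*(-3))/4 = (243/4)*24 = 1458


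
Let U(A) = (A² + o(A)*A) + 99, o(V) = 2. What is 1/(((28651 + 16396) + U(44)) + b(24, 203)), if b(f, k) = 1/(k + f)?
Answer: 227/10707591 ≈ 2.1200e-5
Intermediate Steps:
U(A) = 99 + A² + 2*A (U(A) = (A² + 2*A) + 99 = 99 + A² + 2*A)
b(f, k) = 1/(f + k)
1/(((28651 + 16396) + U(44)) + b(24, 203)) = 1/(((28651 + 16396) + (99 + 44² + 2*44)) + 1/(24 + 203)) = 1/((45047 + (99 + 1936 + 88)) + 1/227) = 1/((45047 + 2123) + 1/227) = 1/(47170 + 1/227) = 1/(10707591/227) = 227/10707591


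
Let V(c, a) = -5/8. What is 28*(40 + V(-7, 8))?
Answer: 2205/2 ≈ 1102.5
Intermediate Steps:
V(c, a) = -5/8 (V(c, a) = -5*⅛ = -5/8)
28*(40 + V(-7, 8)) = 28*(40 - 5/8) = 28*(315/8) = 2205/2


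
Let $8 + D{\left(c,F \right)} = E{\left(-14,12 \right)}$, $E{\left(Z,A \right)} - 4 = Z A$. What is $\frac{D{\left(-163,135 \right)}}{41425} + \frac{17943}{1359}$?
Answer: $\frac{247685009}{18765525} \approx 13.199$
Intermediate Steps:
$E{\left(Z,A \right)} = 4 + A Z$ ($E{\left(Z,A \right)} = 4 + Z A = 4 + A Z$)
$D{\left(c,F \right)} = -172$ ($D{\left(c,F \right)} = -8 + \left(4 + 12 \left(-14\right)\right) = -8 + \left(4 - 168\right) = -8 - 164 = -172$)
$\frac{D{\left(-163,135 \right)}}{41425} + \frac{17943}{1359} = - \frac{172}{41425} + \frac{17943}{1359} = \left(-172\right) \frac{1}{41425} + 17943 \cdot \frac{1}{1359} = - \frac{172}{41425} + \frac{5981}{453} = \frac{247685009}{18765525}$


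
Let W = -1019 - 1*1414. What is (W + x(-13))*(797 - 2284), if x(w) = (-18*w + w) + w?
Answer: 3308575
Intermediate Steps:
W = -2433 (W = -1019 - 1414 = -2433)
x(w) = -16*w (x(w) = -17*w + w = -16*w)
(W + x(-13))*(797 - 2284) = (-2433 - 16*(-13))*(797 - 2284) = (-2433 + 208)*(-1487) = -2225*(-1487) = 3308575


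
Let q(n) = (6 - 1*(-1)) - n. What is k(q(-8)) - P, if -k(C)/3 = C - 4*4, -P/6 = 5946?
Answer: 35679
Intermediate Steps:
P = -35676 (P = -6*5946 = -35676)
q(n) = 7 - n (q(n) = (6 + 1) - n = 7 - n)
k(C) = 48 - 3*C (k(C) = -3*(C - 4*4) = -3*(C - 16) = -3*(-16 + C) = 48 - 3*C)
k(q(-8)) - P = (48 - 3*(7 - 1*(-8))) - 1*(-35676) = (48 - 3*(7 + 8)) + 35676 = (48 - 3*15) + 35676 = (48 - 45) + 35676 = 3 + 35676 = 35679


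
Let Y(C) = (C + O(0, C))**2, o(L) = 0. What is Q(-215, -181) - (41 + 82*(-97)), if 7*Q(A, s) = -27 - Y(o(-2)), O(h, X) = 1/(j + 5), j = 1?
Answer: 284729/36 ≈ 7909.1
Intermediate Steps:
O(h, X) = 1/6 (O(h, X) = 1/(1 + 5) = 1/6)
Y(C) = (1/6 + C)**2 (Y(C) = (C + 1/6)**2 = (1/6 + C)**2)
Q(A, s) = -139/36 (Q(A, s) = (-27 - (1 + 6*0)**2/36)/7 = (-27 - (1 + 0)**2/36)/7 = (-27 - 1**2/36)/7 = (-27 - 1/36)/7 = (1/7)*(-973/36) = -139/36)
Q(-215, -181) - (41 + 82*(-97)) = -139/36 - (41 + 82*(-97)) = -139/36 - (41 - 7954) = -139/36 - 1*(-7913) = -139/36 + 7913 = 284729/36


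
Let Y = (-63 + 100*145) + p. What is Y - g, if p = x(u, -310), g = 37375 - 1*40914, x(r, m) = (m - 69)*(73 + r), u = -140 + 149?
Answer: -13102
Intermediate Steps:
u = 9
x(r, m) = (-69 + m)*(73 + r)
g = -3539 (g = 37375 - 40914 = -3539)
p = -31078 (p = -5037 - 69*9 + 73*(-310) - 310*9 = -5037 - 621 - 22630 - 2790 = -31078)
Y = -16641 (Y = (-63 + 100*145) - 31078 = (-63 + 14500) - 31078 = 14437 - 31078 = -16641)
Y - g = -16641 - 1*(-3539) = -16641 + 3539 = -13102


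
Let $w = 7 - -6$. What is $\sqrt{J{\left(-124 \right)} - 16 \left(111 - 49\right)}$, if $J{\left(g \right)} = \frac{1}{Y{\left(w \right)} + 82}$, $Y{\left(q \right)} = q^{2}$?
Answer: $\frac{i \sqrt{62496741}}{251} \approx 31.496 i$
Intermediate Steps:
$w = 13$ ($w = 7 + 6 = 13$)
$J{\left(g \right)} = \frac{1}{251}$ ($J{\left(g \right)} = \frac{1}{13^{2} + 82} = \frac{1}{169 + 82} = \frac{1}{251}$)
$\sqrt{J{\left(-124 \right)} - 16 \left(111 - 49\right)} = \sqrt{\frac{1}{251} - 16 \left(111 - 49\right)} = \sqrt{\frac{1}{251} - 992} = \sqrt{- \frac{248991}{251}} = \frac{i \sqrt{62496741}}{251}$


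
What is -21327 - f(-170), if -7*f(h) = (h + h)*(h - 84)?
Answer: -62929/7 ≈ -8989.9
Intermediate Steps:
f(h) = -2*h*(-84 + h)/7 (f(h) = -(h + h)*(h - 84)/7 = -2*h*(-84 + h)/7)
-21327 - f(-170) = -21327 - 2*(-170)*(84 - 1*(-170))/7 = -21327 - 2*(-170)*(84 + 170)/7 = -21327 - 2*(-170)*254/7 = -21327 - 1*(-86360/7) = -21327 + 86360/7 = -62929/7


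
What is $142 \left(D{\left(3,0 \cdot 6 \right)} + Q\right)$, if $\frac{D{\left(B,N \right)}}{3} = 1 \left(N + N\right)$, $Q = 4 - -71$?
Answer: $10650$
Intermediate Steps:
$Q = 75$ ($Q = 4 + 71 = 75$)
$D{\left(B,N \right)} = 6 N$ ($D{\left(B,N \right)} = 3 \cdot 1 \left(N + N\right) = 3 \cdot 1 \cdot 2 N = 3 \cdot 2 N = 6 N$)
$142 \left(D{\left(3,0 \cdot 6 \right)} + Q\right) = 142 \left(6 \cdot 0 \cdot 6 + 75\right) = 142 \left(6 \cdot 0 + 75\right) = 142 \left(0 + 75\right) = 142 \cdot 75 = 10650$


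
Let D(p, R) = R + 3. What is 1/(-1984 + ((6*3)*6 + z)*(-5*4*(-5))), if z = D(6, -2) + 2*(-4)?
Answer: 1/8116 ≈ 0.00012321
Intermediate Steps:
D(p, R) = 3 + R
z = -7 (z = (3 - 2) + 2*(-4) = 1 - 8 = -7)
1/(-1984 + ((6*3)*6 + z)*(-5*4*(-5))) = 1/(-1984 + ((6*3)*6 - 7)*(-5*4*(-5))) = 1/(-1984 + (18*6 - 7)*(-20*(-5))) = 1/(-1984 + (108 - 7)*100) = 1/(-1984 + 101*100) = 1/(-1984 + 10100) = 1/8116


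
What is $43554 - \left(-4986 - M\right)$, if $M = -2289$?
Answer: $46251$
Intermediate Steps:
$43554 - \left(-4986 - M\right) = 43554 - \left(-4986 - -2289\right) = 43554 - \left(-4986 + 2289\right) = 43554 - -2697 = 43554 + 2697 = 46251$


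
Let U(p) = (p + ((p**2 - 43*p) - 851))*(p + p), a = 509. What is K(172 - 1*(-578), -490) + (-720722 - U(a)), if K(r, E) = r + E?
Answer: -241835798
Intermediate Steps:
U(p) = 2*p*(-851 + p**2 - 42*p) (U(p) = (p + (-851 + p**2 - 43*p))*(2*p) = (-851 + p**2 - 42*p)*(2*p) = 2*p*(-851 + p**2 - 42*p))
K(r, E) = E + r
K(172 - 1*(-578), -490) + (-720722 - U(a)) = (-490 + (172 - 1*(-578))) + (-720722 - 2*509*(-851 + 509**2 - 42*509)) = (-490 + (172 + 578)) + (-720722 - 2*509*(-851 + 259081 - 21378)) = (-490 + 750) + (-720722 - 2*509*236852) = 260 + (-720722 - 1*241115336) = 260 + (-720722 - 241115336) = 260 - 241836058 = -241835798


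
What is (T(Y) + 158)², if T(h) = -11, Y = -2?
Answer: 21609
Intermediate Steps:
(T(Y) + 158)² = (-11 + 158)² = 147² = 21609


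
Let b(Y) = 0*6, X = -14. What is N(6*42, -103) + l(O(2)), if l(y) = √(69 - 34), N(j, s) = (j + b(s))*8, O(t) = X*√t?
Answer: 2016 + √35 ≈ 2021.9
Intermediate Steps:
b(Y) = 0
O(t) = -14*√t
N(j, s) = 8*j (N(j, s) = (j + 0)*8 = j*8 = 8*j)
l(y) = √35
N(6*42, -103) + l(O(2)) = 8*(6*42) + √35 = 8*252 + √35 = 2016 + √35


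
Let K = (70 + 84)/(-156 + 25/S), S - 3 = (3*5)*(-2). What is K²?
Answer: 17288964/17952169 ≈ 0.96306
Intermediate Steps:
S = -27 (S = 3 + (3*5)*(-2) = 3 + 15*(-2) = 3 - 30 = -27)
K = -4158/4237 (K = (70 + 84)/(-156 + 25/(-27)) = 154/(-156 + 25*(-1/27)) = 154/(-156 - 25/27) = 154/(-4237/27) = 154*(-27/4237) = -4158/4237 ≈ -0.98135)
K² = (-4158/4237)² = 17288964/17952169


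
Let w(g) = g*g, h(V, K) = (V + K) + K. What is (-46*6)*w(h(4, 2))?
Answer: -17664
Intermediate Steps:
h(V, K) = V + 2*K (h(V, K) = (K + V) + K = V + 2*K)
w(g) = g²
(-46*6)*w(h(4, 2)) = (-46*6)*(4 + 2*2)² = -276*(4 + 4)² = -276*8² = -276*64 = -17664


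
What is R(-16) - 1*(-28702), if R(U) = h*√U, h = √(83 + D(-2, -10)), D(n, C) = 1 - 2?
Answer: 28702 + 4*I*√82 ≈ 28702.0 + 36.222*I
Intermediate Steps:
D(n, C) = -1
h = √82 (h = √(83 - 1) = √82 ≈ 9.0554)
R(U) = √82*√U
R(-16) - 1*(-28702) = √82*√(-16) - 1*(-28702) = √82*(4*I) + 28702 = 4*I*√82 + 28702 = 28702 + 4*I*√82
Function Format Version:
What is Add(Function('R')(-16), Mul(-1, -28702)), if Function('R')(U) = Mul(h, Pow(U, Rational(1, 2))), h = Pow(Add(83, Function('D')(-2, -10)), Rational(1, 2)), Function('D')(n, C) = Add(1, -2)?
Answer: Add(28702, Mul(4, I, Pow(82, Rational(1, 2)))) ≈ Add(28702., Mul(36.222, I))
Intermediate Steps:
Function('D')(n, C) = -1
h = Pow(82, Rational(1, 2)) (h = Pow(Add(83, -1), Rational(1, 2)) = Pow(82, Rational(1, 2)) ≈ 9.0554)
Function('R')(U) = Mul(Pow(82, Rational(1, 2)), Pow(U, Rational(1, 2)))
Add(Function('R')(-16), Mul(-1, -28702)) = Add(Mul(Pow(82, Rational(1, 2)), Pow(-16, Rational(1, 2))), Mul(-1, -28702)) = Add(Mul(Pow(82, Rational(1, 2)), Mul(4, I)), 28702) = Add(Mul(4, I, Pow(82, Rational(1, 2))), 28702) = Add(28702, Mul(4, I, Pow(82, Rational(1, 2))))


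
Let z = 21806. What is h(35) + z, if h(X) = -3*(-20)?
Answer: 21866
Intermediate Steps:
h(X) = 60
h(35) + z = 60 + 21806 = 21866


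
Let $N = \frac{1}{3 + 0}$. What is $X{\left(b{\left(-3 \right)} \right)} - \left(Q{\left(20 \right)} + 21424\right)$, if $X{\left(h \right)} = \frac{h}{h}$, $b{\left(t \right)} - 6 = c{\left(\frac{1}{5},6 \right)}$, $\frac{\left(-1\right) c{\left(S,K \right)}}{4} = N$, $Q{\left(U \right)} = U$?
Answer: $-21443$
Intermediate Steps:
$N = \frac{1}{3} \approx 0.33333$
$c{\left(S,K \right)} = - \frac{4}{3}$ ($c{\left(S,K \right)} = \left(-4\right) \frac{1}{3} = - \frac{4}{3}$)
$b{\left(t \right)} = \frac{14}{3}$ ($b{\left(t \right)} = 6 - \frac{4}{3} = \frac{14}{3}$)
$X{\left(h \right)} = 1$
$X{\left(b{\left(-3 \right)} \right)} - \left(Q{\left(20 \right)} + 21424\right) = 1 - \left(20 + 21424\right) = 1 - 21444 = -21443$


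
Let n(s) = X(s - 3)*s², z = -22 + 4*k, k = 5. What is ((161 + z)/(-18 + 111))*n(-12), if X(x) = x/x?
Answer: 7632/31 ≈ 246.19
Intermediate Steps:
z = -2 (z = -22 + 4*5 = -22 + 20 = -2)
X(x) = 1
n(s) = s² (n(s) = 1*s² = s²)
((161 + z)/(-18 + 111))*n(-12) = ((161 - 2)/(-18 + 111))*(-12)² = (159/93)*144 = (159*(1/93))*144 = (53/31)*144 = 7632/31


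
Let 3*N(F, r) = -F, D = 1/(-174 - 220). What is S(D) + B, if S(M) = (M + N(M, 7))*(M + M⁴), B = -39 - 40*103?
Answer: -19744222358306147/4747348492112 ≈ -4159.0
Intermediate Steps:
B = -4159 (B = -39 - 4120 = -4159)
D = -1/394 (D = 1/(-394) = -1/394 ≈ -0.0025381)
N(F, r) = -F/3 (N(F, r) = (-F)/3 = -F/3)
S(M) = 2*M*(M + M⁴)/3 (S(M) = (M - M/3)*(M + M⁴) = (2*M/3)*(M + M⁴) = 2*M*(M + M⁴)/3)
S(D) + B = 2*(-1/394)²*(1 + (-1/394)³)/3 - 4159 = (⅔)*(1/155236)*(1 - 1/61162984) - 4159 = (⅔)*(1/155236)*(61162983/61162984) - 4159 = 20387661/4747348492112 - 4159 = -19744222358306147/4747348492112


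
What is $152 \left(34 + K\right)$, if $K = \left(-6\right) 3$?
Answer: $2432$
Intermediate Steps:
$K = -18$
$152 \left(34 + K\right) = 152 \left(34 - 18\right) = 152 \cdot 16 = 2432$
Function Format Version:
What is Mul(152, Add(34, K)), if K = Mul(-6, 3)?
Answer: 2432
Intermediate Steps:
K = -18
Mul(152, Add(34, K)) = Mul(152, Add(34, -18)) = Mul(152, 16) = 2432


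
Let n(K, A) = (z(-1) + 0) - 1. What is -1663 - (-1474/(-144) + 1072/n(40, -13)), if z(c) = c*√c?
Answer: -81881/72 - 536*I ≈ -1137.2 - 536.0*I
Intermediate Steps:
z(c) = c^(3/2)
n(K, A) = -1 - I (n(K, A) = ((-1)^(3/2) + 0) - 1 = (-I + 0) - 1 = -I - 1 = -1 - I)
-1663 - (-1474/(-144) + 1072/n(40, -13)) = -1663 - (-1474/(-144) + 1072/(-1 - I)) = -1663 - (-1474*(-1/144) + 1072*((-1 + I)/2)) = -1663 - (737/72 + 536*(-1 + I)) = -1663 + (-737/72 - 536*(-1 + I)) = -120473/72 - 536*(-1 + I)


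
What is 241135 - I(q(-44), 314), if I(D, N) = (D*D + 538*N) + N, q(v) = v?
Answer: 69953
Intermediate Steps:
I(D, N) = D² + 539*N (I(D, N) = (D² + 538*N) + N = D² + 539*N)
241135 - I(q(-44), 314) = 241135 - ((-44)² + 539*314) = 241135 - (1936 + 169246) = 241135 - 1*171182 = 241135 - 171182 = 69953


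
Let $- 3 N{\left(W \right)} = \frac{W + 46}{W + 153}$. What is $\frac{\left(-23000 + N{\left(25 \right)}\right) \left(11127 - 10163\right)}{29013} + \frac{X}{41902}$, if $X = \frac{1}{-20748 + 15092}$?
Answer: $- \frac{1403016553757334535}{1835895903074352} \approx -764.21$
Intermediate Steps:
$X = - \frac{1}{5656}$ ($X = \frac{1}{-5656} = - \frac{1}{5656} \approx -0.0001768$)
$N{\left(W \right)} = - \frac{46 + W}{3 \left(153 + W\right)}$ ($N{\left(W \right)} = - \frac{\left(W + 46\right) \frac{1}{W + 153}}{3} = - \frac{\left(46 + W\right) \frac{1}{153 + W}}{3} = - \frac{\frac{1}{153 + W} \left(46 + W\right)}{3} = - \frac{46 + W}{3 \left(153 + W\right)}$)
$\frac{\left(-23000 + N{\left(25 \right)}\right) \left(11127 - 10163\right)}{29013} + \frac{X}{41902} = \frac{\left(-23000 + \frac{-46 - 25}{3 \left(153 + 25\right)}\right) \left(11127 - 10163\right)}{29013} - \frac{1}{5656 \cdot 41902} = \left(-23000 + \frac{-46 - 25}{3 \cdot 178}\right) 964 \cdot \frac{1}{29013} - \frac{1}{236997712} = \left(-23000 + \frac{1}{3} \cdot \frac{1}{178} \left(-71\right)\right) 964 \cdot \frac{1}{29013} - \frac{1}{236997712} = \left(-23000 - \frac{71}{534}\right) 964 \cdot \frac{1}{29013} - \frac{1}{236997712} = \left(- \frac{12282071}{534}\right) 964 \cdot \frac{1}{29013} - \frac{1}{236997712} = \left(- \frac{5919958222}{267}\right) \frac{1}{29013} - \frac{1}{236997712} = - \frac{5919958222}{7746471} - \frac{1}{236997712} = - \frac{1403016553757334535}{1835895903074352}$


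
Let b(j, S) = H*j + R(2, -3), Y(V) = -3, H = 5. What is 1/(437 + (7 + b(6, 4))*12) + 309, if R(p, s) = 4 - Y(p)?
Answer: 298186/965 ≈ 309.00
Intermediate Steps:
R(p, s) = 7 (R(p, s) = 4 - 1*(-3) = 4 + 3 = 7)
b(j, S) = 7 + 5*j (b(j, S) = 5*j + 7 = 7 + 5*j)
1/(437 + (7 + b(6, 4))*12) + 309 = 1/(437 + (7 + (7 + 5*6))*12) + 309 = 1/(437 + (7 + (7 + 30))*12) + 309 = 1/(437 + (7 + 37)*12) + 309 = 1/(437 + 44*12) + 309 = 1/(437 + 528) + 309 = 1/965 + 309 = 298186/965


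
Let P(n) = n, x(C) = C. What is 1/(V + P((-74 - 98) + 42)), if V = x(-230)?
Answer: -1/360 ≈ -0.0027778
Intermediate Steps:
V = -230
1/(V + P((-74 - 98) + 42)) = 1/(-230 + ((-74 - 98) + 42)) = 1/(-230 + (-172 + 42)) = 1/(-230 - 130) = 1/(-360) = -1/360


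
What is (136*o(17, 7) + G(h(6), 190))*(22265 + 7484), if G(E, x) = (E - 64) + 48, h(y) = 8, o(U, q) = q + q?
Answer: 56404104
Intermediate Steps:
o(U, q) = 2*q
G(E, x) = -16 + E (G(E, x) = (-64 + E) + 48 = -16 + E)
(136*o(17, 7) + G(h(6), 190))*(22265 + 7484) = (136*(2*7) + (-16 + 8))*(22265 + 7484) = (136*14 - 8)*29749 = (1904 - 8)*29749 = 1896*29749 = 56404104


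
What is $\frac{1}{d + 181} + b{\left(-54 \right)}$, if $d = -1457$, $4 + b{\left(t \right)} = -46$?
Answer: $- \frac{63801}{1276} \approx -50.001$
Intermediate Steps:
$b{\left(t \right)} = -50$ ($b{\left(t \right)} = -4 - 46 = -50$)
$\frac{1}{d + 181} + b{\left(-54 \right)} = \frac{1}{-1457 + 181} - 50 = \frac{1}{-1276} - 50 = - \frac{1}{1276} - 50 = - \frac{63801}{1276}$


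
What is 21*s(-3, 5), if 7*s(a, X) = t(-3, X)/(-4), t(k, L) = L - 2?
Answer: -9/4 ≈ -2.2500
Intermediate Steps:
t(k, L) = -2 + L
s(a, X) = 1/14 - X/28 (s(a, X) = ((-2 + X)/(-4))/7 = ((-2 + X)*(-¼))/7 = (½ - X/4)/7 = 1/14 - X/28)
21*s(-3, 5) = 21*(1/14 - 1/28*5) = 21*(1/14 - 5/28) = 21*(-3/28) = -9/4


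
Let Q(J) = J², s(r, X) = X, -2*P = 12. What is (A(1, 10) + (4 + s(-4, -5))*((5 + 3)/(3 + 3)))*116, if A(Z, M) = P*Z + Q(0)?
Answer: -2552/3 ≈ -850.67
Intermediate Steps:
P = -6 (P = -½*12 = -6)
A(Z, M) = -6*Z (A(Z, M) = -6*Z + 0² = -6*Z + 0 = -6*Z)
(A(1, 10) + (4 + s(-4, -5))*((5 + 3)/(3 + 3)))*116 = (-6*1 + (4 - 5)*((5 + 3)/(3 + 3)))*116 = (-6 - 8/6)*116 = (-6 - 1*4/3)*116 = (-6 - 4/3)*116 = -22/3*116 = -2552/3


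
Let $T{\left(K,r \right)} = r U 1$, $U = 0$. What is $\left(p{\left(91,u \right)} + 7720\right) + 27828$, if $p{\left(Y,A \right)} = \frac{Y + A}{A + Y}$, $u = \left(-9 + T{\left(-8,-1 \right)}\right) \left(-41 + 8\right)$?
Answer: $35549$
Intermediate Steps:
$T{\left(K,r \right)} = 0$ ($T{\left(K,r \right)} = r 0 \cdot 1 = 0 \cdot 1 = 0$)
$u = 297$ ($u = \left(-9 + 0\right) \left(-41 + 8\right) = \left(-9\right) \left(-33\right) = 297$)
$p{\left(Y,A \right)} = 1$ ($p{\left(Y,A \right)} = \frac{A + Y}{A + Y} = 1$)
$\left(p{\left(91,u \right)} + 7720\right) + 27828 = \left(1 + 7720\right) + 27828 = 7721 + 27828 = 35549$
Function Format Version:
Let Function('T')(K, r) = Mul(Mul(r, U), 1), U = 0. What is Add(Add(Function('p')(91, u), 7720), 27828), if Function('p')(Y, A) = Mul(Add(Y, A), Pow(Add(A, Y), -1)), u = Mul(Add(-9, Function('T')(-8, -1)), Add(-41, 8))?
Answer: 35549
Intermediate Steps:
Function('T')(K, r) = 0 (Function('T')(K, r) = Mul(Mul(r, 0), 1) = Mul(0, 1) = 0)
u = 297 (u = Mul(Add(-9, 0), Add(-41, 8)) = Mul(-9, -33) = 297)
Function('p')(Y, A) = 1 (Function('p')(Y, A) = Mul(Add(A, Y), Pow(Add(A, Y), -1)) = 1)
Add(Add(Function('p')(91, u), 7720), 27828) = Add(Add(1, 7720), 27828) = Add(7721, 27828) = 35549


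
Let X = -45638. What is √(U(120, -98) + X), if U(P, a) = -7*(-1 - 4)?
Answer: 9*I*√563 ≈ 213.55*I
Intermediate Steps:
U(P, a) = 35 (U(P, a) = -7*(-5) = 35)
√(U(120, -98) + X) = √(35 - 45638) = √(-45603) = 9*I*√563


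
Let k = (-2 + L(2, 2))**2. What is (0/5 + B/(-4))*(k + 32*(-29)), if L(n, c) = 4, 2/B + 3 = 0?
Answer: -154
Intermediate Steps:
B = -2/3 (B = 2/(-3 + 0) = 2/(-3) = 2*(-1/3) = -2/3 ≈ -0.66667)
k = 4 (k = (-2 + 4)**2 = 2**2 = 4)
(0/5 + B/(-4))*(k + 32*(-29)) = (0/5 - 2/3/(-4))*(4 + 32*(-29)) = (0*(1/5) - 2/3*(-1/4))*(4 - 928) = (0 + 1/6)*(-924) = (1/6)*(-924) = -154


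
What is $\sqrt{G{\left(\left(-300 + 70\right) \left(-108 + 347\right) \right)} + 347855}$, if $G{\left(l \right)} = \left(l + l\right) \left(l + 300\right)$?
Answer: $\sqrt{6010767655} \approx 77529.0$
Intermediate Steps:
$G{\left(l \right)} = 2 l \left(300 + l\right)$
$\sqrt{G{\left(\left(-300 + 70\right) \left(-108 + 347\right) \right)} + 347855} = \sqrt{2 \left(-300 + 70\right) \left(-108 + 347\right) \left(300 + \left(-300 + 70\right) \left(-108 + 347\right)\right) + 347855} = \sqrt{2 \left(\left(-230\right) 239\right) \left(300 - 54970\right) + 347855} = \sqrt{2 \left(-54970\right) \left(300 - 54970\right) + 347855} = \sqrt{2 \left(-54970\right) \left(-54670\right) + 347855} = \sqrt{6010419800 + 347855} = \sqrt{6010767655}$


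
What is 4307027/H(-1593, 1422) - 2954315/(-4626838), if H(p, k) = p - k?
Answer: -19919008930901/13949916570 ≈ -1427.9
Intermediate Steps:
4307027/H(-1593, 1422) - 2954315/(-4626838) = 4307027/(-1593 - 1*1422) - 2954315/(-4626838) = 4307027/(-1593 - 1422) - 2954315*(-1/4626838) = 4307027/(-3015) + 2954315/4626838 = 4307027*(-1/3015) + 2954315/4626838 = -4307027/3015 + 2954315/4626838 = -19919008930901/13949916570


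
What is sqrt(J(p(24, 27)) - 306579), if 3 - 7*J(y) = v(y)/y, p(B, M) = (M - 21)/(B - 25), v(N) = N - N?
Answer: 15*I*sqrt(66766)/7 ≈ 553.7*I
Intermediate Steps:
v(N) = 0
p(B, M) = (-21 + M)/(-25 + B)
J(y) = 3/7 (J(y) = 3/7 - 0/y = 3/7 - 1/7*0 = 3/7 + 0 = 3/7)
sqrt(J(p(24, 27)) - 306579) = sqrt(3/7 - 306579) = sqrt(-2146050/7) = 15*I*sqrt(66766)/7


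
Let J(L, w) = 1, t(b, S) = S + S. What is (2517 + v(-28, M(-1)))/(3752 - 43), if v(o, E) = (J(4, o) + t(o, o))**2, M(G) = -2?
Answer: 5542/3709 ≈ 1.4942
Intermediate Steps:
t(b, S) = 2*S
v(o, E) = (1 + 2*o)**2
(2517 + v(-28, M(-1)))/(3752 - 43) = (2517 + (1 + 2*(-28))**2)/(3752 - 43) = (2517 + (1 - 56)**2)/3709 = (2517 + (-55)**2)*(1/3709) = (2517 + 3025)*(1/3709) = 5542*(1/3709) = 5542/3709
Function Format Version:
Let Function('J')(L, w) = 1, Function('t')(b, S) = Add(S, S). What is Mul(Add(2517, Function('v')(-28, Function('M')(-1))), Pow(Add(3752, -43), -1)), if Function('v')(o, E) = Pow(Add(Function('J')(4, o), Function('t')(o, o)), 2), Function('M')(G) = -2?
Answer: Rational(5542, 3709) ≈ 1.4942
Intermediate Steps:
Function('t')(b, S) = Mul(2, S)
Function('v')(o, E) = Pow(Add(1, Mul(2, o)), 2)
Mul(Add(2517, Function('v')(-28, Function('M')(-1))), Pow(Add(3752, -43), -1)) = Mul(Add(2517, Pow(Add(1, Mul(2, -28)), 2)), Pow(Add(3752, -43), -1)) = Mul(Add(2517, Pow(Add(1, -56), 2)), Pow(3709, -1)) = Mul(Add(2517, Pow(-55, 2)), Rational(1, 3709)) = Mul(Add(2517, 3025), Rational(1, 3709)) = Mul(5542, Rational(1, 3709)) = Rational(5542, 3709)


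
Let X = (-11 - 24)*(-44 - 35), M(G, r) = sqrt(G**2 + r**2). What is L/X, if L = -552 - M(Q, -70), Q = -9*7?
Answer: -552/2765 - sqrt(181)/395 ≈ -0.23370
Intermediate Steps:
Q = -63
X = 2765 (X = -35*(-79) = 2765)
L = -552 - 7*sqrt(181) (L = -552 - sqrt((-63)**2 + (-70)**2) = -552 - sqrt(3969 + 4900) = -552 - sqrt(8869) = -552 - 7*sqrt(181) ≈ -646.18)
L/X = (-552 - 7*sqrt(181))/2765 = (-552 - 7*sqrt(181))*(1/2765) = -552/2765 - sqrt(181)/395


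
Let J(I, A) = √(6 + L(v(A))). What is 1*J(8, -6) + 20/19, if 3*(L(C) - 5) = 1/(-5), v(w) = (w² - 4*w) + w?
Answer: 20/19 + 2*√615/15 ≈ 4.3592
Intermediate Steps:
v(w) = w² - 3*w
L(C) = 74/15 (L(C) = 5 + (⅓)/(-5) = 5 + (⅓)*(-⅕) = 5 - 1/15 = 74/15)
J(I, A) = 2*√615/15 (J(I, A) = √(6 + 74/15) = √(164/15) = 2*√615/15)
1*J(8, -6) + 20/19 = 1*(2*√615/15) + 20/19 = 2*√615/15 + 20*(1/19) = 2*√615/15 + 20/19 = 20/19 + 2*√615/15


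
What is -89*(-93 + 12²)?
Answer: -4539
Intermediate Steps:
-89*(-93 + 12²) = -89*(-93 + 144) = -89*51 = -4539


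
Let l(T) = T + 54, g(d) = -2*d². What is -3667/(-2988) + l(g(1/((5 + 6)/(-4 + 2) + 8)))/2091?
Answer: 65234107/52065900 ≈ 1.2529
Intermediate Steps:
l(T) = 54 + T
-3667/(-2988) + l(g(1/((5 + 6)/(-4 + 2) + 8)))/2091 = -3667/(-2988) + (54 - 2/((5 + 6)/(-4 + 2) + 8)²)/2091 = -3667*(-1/2988) + (54 - 2/(11/(-2) + 8)²)*(1/2091) = 3667/2988 + (54 - 2/(11*(-½) + 8)²)*(1/2091) = 3667/2988 + (54 - 2/(-11/2 + 8)²)*(1/2091) = 3667/2988 + (54 - 2*(1/(5/2))²)*(1/2091) = 3667/2988 + (54 - 2*(⅖)²)*(1/2091) = 3667/2988 + (54 - 2*4/25)*(1/2091) = 3667/2988 + (54 - 8/25)*(1/2091) = 3667/2988 + (1342/25)*(1/2091) = 3667/2988 + 1342/52275 = 65234107/52065900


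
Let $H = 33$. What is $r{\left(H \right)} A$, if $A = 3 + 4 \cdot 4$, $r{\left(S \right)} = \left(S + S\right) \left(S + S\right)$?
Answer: $82764$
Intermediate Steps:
$r{\left(S \right)} = 4 S^{2}$ ($r{\left(S \right)} = 2 S 2 S = 4 S^{2}$)
$A = 19$ ($A = 3 + 16 = 19$)
$r{\left(H \right)} A = 4 \cdot 33^{2} \cdot 19 = 4 \cdot 1089 \cdot 19 = 4356 \cdot 19 = 82764$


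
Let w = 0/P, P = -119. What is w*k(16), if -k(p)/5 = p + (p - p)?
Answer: 0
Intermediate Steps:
w = 0 (w = 0/(-119) = 0*(-1/119) = 0)
k(p) = -5*p (k(p) = -5*(p + (p - p)) = -5*(p + 0) = -5*p)
w*k(16) = 0*(-5*16) = 0*(-80) = 0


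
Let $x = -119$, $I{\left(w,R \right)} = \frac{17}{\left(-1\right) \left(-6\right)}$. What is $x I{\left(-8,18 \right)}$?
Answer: $- \frac{2023}{6} \approx -337.17$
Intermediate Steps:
$I{\left(w,R \right)} = \frac{17}{6}$
$x I{\left(-8,18 \right)} = \left(-119\right) \frac{17}{6} = - \frac{2023}{6}$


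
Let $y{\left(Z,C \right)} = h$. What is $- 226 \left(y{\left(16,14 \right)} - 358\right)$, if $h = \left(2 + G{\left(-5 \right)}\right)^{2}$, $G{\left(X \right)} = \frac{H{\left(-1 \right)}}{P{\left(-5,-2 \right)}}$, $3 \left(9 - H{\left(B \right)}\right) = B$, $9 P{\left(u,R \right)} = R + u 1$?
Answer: $58308$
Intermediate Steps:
$P{\left(u,R \right)} = \frac{R}{9} + \frac{u}{9}$ ($P{\left(u,R \right)} = \frac{R + u 1}{9} = \frac{R + u}{9} = \frac{R}{9} + \frac{u}{9}$)
$H{\left(B \right)} = 9 - \frac{B}{3}$
$G{\left(X \right)} = -12$ ($G{\left(X \right)} = \frac{9 - - \frac{1}{3}}{\frac{1}{9} \left(-2\right) + \frac{1}{9} \left(-5\right)} = \frac{9 + \frac{1}{3}}{- \frac{2}{9} - \frac{5}{9}} = \frac{28}{3 \left(- \frac{7}{9}\right)} = \frac{28}{3} \left(- \frac{9}{7}\right) = -12$)
$h = 100$ ($h = \left(2 - 12\right)^{2} = \left(-10\right)^{2} = 100$)
$y{\left(Z,C \right)} = 100$
$- 226 \left(y{\left(16,14 \right)} - 358\right) = - 226 \left(100 - 358\right) = \left(-226\right) \left(-258\right) = 58308$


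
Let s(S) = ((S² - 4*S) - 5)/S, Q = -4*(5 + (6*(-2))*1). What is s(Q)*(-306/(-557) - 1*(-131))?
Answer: 48873091/15596 ≈ 3133.7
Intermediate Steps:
Q = 28 (Q = -4*(5 - 12*1) = -4*(5 - 12) = -4*(-7) = 28)
s(S) = (-5 + S² - 4*S)/S
s(Q)*(-306/(-557) - 1*(-131)) = (-4 + 28 - 5/28)*(-306/(-557) - 1*(-131)) = (-4 + 28 - 5*1/28)*(-306*(-1/557) + 131) = (-4 + 28 - 5/28)*(306/557 + 131) = (667/28)*(73273/557) = 48873091/15596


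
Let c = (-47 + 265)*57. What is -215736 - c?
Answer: -228162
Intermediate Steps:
c = 12426 (c = 218*57 = 12426)
-215736 - c = -215736 - 1*12426 = -215736 - 12426 = -228162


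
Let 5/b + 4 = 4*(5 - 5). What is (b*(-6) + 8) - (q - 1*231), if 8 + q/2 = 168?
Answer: -147/2 ≈ -73.500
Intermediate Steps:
q = 320 (q = -16 + 2*168 = -16 + 336 = 320)
b = -5/4 (b = 5/(-4 + 4*(5 - 5)) = 5/(-4 + 4*0) = 5/(-4 + 0) = 5/(-4) = 5*(-¼) = -5/4 ≈ -1.2500)
(b*(-6) + 8) - (q - 1*231) = (-5/4*(-6) + 8) - (320 - 1*231) = (15/2 + 8) - (320 - 231) = 31/2 - 1*89 = 31/2 - 89 = -147/2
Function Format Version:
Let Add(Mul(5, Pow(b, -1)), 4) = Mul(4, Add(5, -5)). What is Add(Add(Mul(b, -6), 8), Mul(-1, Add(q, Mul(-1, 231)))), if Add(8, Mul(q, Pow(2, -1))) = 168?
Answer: Rational(-147, 2) ≈ -73.500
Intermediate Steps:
q = 320 (q = Add(-16, Mul(2, 168)) = Add(-16, 336) = 320)
b = Rational(-5, 4) (b = Mul(5, Pow(Add(-4, Mul(4, Add(5, -5))), -1)) = Mul(5, Pow(Add(-4, Mul(4, 0)), -1)) = Mul(5, Pow(Add(-4, 0), -1)) = Mul(5, Pow(-4, -1)) = Mul(5, Rational(-1, 4)) = Rational(-5, 4) ≈ -1.2500)
Add(Add(Mul(b, -6), 8), Mul(-1, Add(q, Mul(-1, 231)))) = Add(Add(Mul(Rational(-5, 4), -6), 8), Mul(-1, Add(320, Mul(-1, 231)))) = Add(Add(Rational(15, 2), 8), Mul(-1, Add(320, -231))) = Add(Rational(31, 2), Mul(-1, 89)) = Add(Rational(31, 2), -89) = Rational(-147, 2)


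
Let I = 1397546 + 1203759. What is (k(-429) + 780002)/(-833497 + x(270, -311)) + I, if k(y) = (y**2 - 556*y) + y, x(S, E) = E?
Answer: 1084493858651/416904 ≈ 2.6013e+6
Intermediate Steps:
k(y) = y**2 - 555*y
I = 2601305
(k(-429) + 780002)/(-833497 + x(270, -311)) + I = (-429*(-555 - 429) + 780002)/(-833497 - 311) + 2601305 = (-429*(-984) + 780002)/(-833808) + 2601305 = (422136 + 780002)*(-1/833808) + 2601305 = 1202138*(-1/833808) + 2601305 = -601069/416904 + 2601305 = 1084493858651/416904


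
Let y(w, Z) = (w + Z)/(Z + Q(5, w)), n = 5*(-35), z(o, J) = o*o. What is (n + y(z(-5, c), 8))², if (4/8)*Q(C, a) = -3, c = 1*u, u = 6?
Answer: 100489/4 ≈ 25122.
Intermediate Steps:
c = 6 (c = 1*6 = 6)
Q(C, a) = -6 (Q(C, a) = 2*(-3) = -6)
z(o, J) = o²
n = -175
y(w, Z) = (Z + w)/(-6 + Z) (y(w, Z) = (w + Z)/(Z - 6) = (Z + w)/(-6 + Z))
(n + y(z(-5, c), 8))² = (-175 + (8 + (-5)²)/(-6 + 8))² = (-175 + (8 + 25)/2)² = (-175 + (½)*33)² = (-175 + 33/2)² = (-317/2)² = 100489/4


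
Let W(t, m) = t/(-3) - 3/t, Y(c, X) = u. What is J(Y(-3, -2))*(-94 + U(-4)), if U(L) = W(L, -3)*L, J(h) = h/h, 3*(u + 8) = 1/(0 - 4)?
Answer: -307/3 ≈ -102.33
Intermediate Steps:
u = -97/12 (u = -8 + 1/(3*(0 - 4)) = -8 + (1/3)/(-4) = -8 + (1/3)*(-1/4) = -8 - 1/12 = -97/12 ≈ -8.0833)
Y(c, X) = -97/12
W(t, m) = -3/t - t/3 (W(t, m) = t*(-1/3) - 3/t = -t/3 - 3/t = -3/t - t/3)
J(h) = 1
U(L) = L*(-3/L - L/3) (U(L) = (-3/L - L/3)*L = L*(-3/L - L/3))
J(Y(-3, -2))*(-94 + U(-4)) = 1*(-94 + (-3 - 1/3*(-4)**2)) = 1*(-94 + (-3 - 1/3*16)) = 1*(-94 + (-3 - 16/3)) = 1*(-94 - 25/3) = 1*(-307/3) = -307/3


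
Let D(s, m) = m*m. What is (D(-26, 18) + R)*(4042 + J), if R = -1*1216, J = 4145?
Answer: -7302804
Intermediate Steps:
D(s, m) = m²
R = -1216
(D(-26, 18) + R)*(4042 + J) = (18² - 1216)*(4042 + 4145) = (324 - 1216)*8187 = -892*8187 = -7302804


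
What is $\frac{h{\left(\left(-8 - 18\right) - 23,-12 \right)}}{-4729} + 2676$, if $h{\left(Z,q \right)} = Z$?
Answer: $\frac{12654853}{4729} \approx 2676.0$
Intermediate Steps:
$\frac{h{\left(\left(-8 - 18\right) - 23,-12 \right)}}{-4729} + 2676 = \frac{\left(-8 - 18\right) - 23}{-4729} + 2676 = \left(-26 - 23\right) \left(- \frac{1}{4729}\right) + 2676 = \left(-49\right) \left(- \frac{1}{4729}\right) + 2676 = \frac{49}{4729} + 2676 = \frac{12654853}{4729}$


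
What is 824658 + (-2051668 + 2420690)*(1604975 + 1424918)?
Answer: 1118097999304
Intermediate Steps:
824658 + (-2051668 + 2420690)*(1604975 + 1424918) = 824658 + 369022*3029893 = 824658 + 1118097174646 = 1118097999304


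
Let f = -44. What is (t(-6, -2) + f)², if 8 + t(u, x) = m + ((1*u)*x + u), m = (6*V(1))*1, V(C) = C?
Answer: 1600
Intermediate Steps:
m = 6 (m = (6*1)*1 = 6*1 = 6)
t(u, x) = -2 + u + u*x (t(u, x) = -8 + (6 + ((1*u)*x + u)) = -8 + (6 + (u*x + u)) = -8 + (6 + (u + u*x)) = -8 + (6 + u + u*x) = -2 + u + u*x)
(t(-6, -2) + f)² = ((-2 - 6 - 6*(-2)) - 44)² = ((-2 - 6 + 12) - 44)² = (4 - 44)² = (-40)² = 1600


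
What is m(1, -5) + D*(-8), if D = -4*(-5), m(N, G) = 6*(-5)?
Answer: -190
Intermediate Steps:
m(N, G) = -30
D = 20
m(1, -5) + D*(-8) = -30 + 20*(-8) = -30 - 160 = -190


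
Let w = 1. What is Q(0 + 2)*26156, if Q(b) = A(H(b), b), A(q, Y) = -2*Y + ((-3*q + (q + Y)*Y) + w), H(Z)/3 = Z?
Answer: -130780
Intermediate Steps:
H(Z) = 3*Z
A(q, Y) = 1 - 3*q - 2*Y + Y*(Y + q) (A(q, Y) = -2*Y + ((-3*q + (q + Y)*Y) + 1) = -2*Y + ((-3*q + (Y + q)*Y) + 1) = -2*Y + ((-3*q + Y*(Y + q)) + 1) = -2*Y + (1 - 3*q + Y*(Y + q)) = 1 - 3*q - 2*Y + Y*(Y + q))
Q(b) = 1 - 11*b + 4*b² (Q(b) = 1 + b² - 9*b - 2*b + b*(3*b) = 1 + b² - 9*b - 2*b + 3*b² = 1 - 11*b + 4*b²)
Q(0 + 2)*26156 = (1 - 11*(0 + 2) + 4*(0 + 2)²)*26156 = (1 - 11*2 + 4*2²)*26156 = (1 - 22 + 4*4)*26156 = (1 - 22 + 16)*26156 = -5*26156 = -130780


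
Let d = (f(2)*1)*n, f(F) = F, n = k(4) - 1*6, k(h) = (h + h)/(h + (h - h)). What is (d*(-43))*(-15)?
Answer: -5160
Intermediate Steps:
k(h) = 2 (k(h) = (2*h)/(h + 0) = (2*h)/h = 2)
n = -4 (n = 2 - 1*6 = 2 - 6 = -4)
d = -8 (d = (2*1)*(-4) = 2*(-4) = -8)
(d*(-43))*(-15) = -8*(-43)*(-15) = 344*(-15) = -5160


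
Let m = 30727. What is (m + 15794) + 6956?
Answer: 53477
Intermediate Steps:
(m + 15794) + 6956 = (30727 + 15794) + 6956 = 46521 + 6956 = 53477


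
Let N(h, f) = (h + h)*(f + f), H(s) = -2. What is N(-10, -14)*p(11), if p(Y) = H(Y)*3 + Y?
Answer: 2800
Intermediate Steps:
N(h, f) = 4*f*h (N(h, f) = (2*h)*(2*f) = 4*f*h)
p(Y) = -6 + Y (p(Y) = -2*3 + Y = -6 + Y)
N(-10, -14)*p(11) = (4*(-14)*(-10))*(-6 + 11) = 560*5 = 2800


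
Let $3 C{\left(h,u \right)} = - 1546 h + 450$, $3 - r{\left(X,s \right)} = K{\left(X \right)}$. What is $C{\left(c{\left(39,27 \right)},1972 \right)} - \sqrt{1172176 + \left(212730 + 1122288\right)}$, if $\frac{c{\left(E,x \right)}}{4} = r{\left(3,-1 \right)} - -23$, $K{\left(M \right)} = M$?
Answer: $- \frac{141782}{3} - \sqrt{2507194} \approx -48844.0$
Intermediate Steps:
$r{\left(X,s \right)} = 3 - X$
$c{\left(E,x \right)} = 92$ ($c{\left(E,x \right)} = 4 \left(\left(3 - 3\right) - -23\right) = 4 \left(\left(3 - 3\right) + 23\right) = 4 \left(0 + 23\right) = 4 \cdot 23 = 92$)
$C{\left(h,u \right)} = 150 - \frac{1546 h}{3}$ ($C{\left(h,u \right)} = \frac{- 1546 h + 450}{3} = \frac{450 - 1546 h}{3} = 150 - \frac{1546 h}{3}$)
$C{\left(c{\left(39,27 \right)},1972 \right)} - \sqrt{1172176 + \left(212730 + 1122288\right)} = \left(150 - \frac{142232}{3}\right) - \sqrt{1172176 + \left(212730 + 1122288\right)} = \left(150 - \frac{142232}{3}\right) - \sqrt{1172176 + 1335018} = - \frac{141782}{3} - \sqrt{2507194}$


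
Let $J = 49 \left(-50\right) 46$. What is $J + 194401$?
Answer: $81701$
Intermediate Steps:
$J = -112700$ ($J = \left(-2450\right) 46 = -112700$)
$J + 194401 = -112700 + 194401 = 81701$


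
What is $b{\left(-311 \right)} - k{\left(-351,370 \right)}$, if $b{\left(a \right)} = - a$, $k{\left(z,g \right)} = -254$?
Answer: $565$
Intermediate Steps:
$b{\left(-311 \right)} - k{\left(-351,370 \right)} = \left(-1\right) \left(-311\right) - -254 = 311 + 254 = 565$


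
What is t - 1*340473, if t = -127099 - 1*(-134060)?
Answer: -333512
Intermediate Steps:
t = 6961 (t = -127099 + 134060 = 6961)
t - 1*340473 = 6961 - 1*340473 = 6961 - 340473 = -333512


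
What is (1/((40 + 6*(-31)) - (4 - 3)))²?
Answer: 1/21609 ≈ 4.6277e-5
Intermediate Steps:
(1/((40 + 6*(-31)) - (4 - 3)))² = (1/((40 - 186) - 1*1))² = (1/(-146 - 1))² = (1/(-147))² = (-1/147)² = 1/21609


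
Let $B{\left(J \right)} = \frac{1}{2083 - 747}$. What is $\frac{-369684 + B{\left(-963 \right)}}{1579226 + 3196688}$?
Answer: $- \frac{493897823}{6380621104} \approx -0.077406$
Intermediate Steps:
$B{\left(J \right)} = \frac{1}{1336}$ ($B{\left(J \right)} = \frac{1}{2083 - 747} = \frac{1}{1336}$)
$\frac{-369684 + B{\left(-963 \right)}}{1579226 + 3196688} = \frac{-369684 + \frac{1}{1336}}{1579226 + 3196688} = - \frac{493897823}{1336 \cdot 4775914} = \left(- \frac{493897823}{1336}\right) \frac{1}{4775914} = - \frac{493897823}{6380621104}$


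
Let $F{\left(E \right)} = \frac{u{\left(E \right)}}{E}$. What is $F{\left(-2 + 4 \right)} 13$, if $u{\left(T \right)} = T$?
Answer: $13$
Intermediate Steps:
$F{\left(E \right)} = 1$ ($F{\left(E \right)} = \frac{E}{E} = 1$)
$F{\left(-2 + 4 \right)} 13 = 1 \cdot 13 = 13$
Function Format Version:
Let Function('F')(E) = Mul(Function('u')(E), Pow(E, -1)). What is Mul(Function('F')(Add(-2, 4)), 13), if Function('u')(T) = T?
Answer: 13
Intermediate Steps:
Function('F')(E) = 1 (Function('F')(E) = Mul(E, Pow(E, -1)) = 1)
Mul(Function('F')(Add(-2, 4)), 13) = Mul(1, 13) = 13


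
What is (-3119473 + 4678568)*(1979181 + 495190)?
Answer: 3857779454245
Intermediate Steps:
(-3119473 + 4678568)*(1979181 + 495190) = 1559095*2474371 = 3857779454245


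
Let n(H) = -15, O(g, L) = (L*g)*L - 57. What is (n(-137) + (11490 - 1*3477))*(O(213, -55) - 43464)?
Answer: 4805230392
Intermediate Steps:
O(g, L) = -57 + g*L² (O(g, L) = g*L² - 57 = -57 + g*L²)
(n(-137) + (11490 - 1*3477))*(O(213, -55) - 43464) = (-15 + (11490 - 1*3477))*((-57 + 213*(-55)²) - 43464) = (-15 + (11490 - 3477))*((-57 + 213*3025) - 43464) = (-15 + 8013)*((-57 + 644325) - 43464) = 7998*(644268 - 43464) = 7998*600804 = 4805230392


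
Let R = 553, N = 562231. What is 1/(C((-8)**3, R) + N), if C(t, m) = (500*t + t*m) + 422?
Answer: 1/23517 ≈ 4.2522e-5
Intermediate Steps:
C(t, m) = 422 + 500*t + m*t (C(t, m) = (500*t + m*t) + 422 = 422 + 500*t + m*t)
1/(C((-8)**3, R) + N) = 1/((422 + 500*(-8)**3 + 553*(-8)**3) + 562231) = 1/((422 + 500*(-512) + 553*(-512)) + 562231) = 1/((422 - 256000 - 283136) + 562231) = 1/(-538714 + 562231) = 1/23517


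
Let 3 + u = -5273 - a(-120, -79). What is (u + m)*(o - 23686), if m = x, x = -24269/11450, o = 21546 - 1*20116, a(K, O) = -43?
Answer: 667035900232/5725 ≈ 1.1651e+8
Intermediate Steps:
u = -5233 (u = -3 + (-5273 - 1*(-43)) = -3 + (-5273 + 43) = -3 - 5230 = -5233)
o = 1430 (o = 21546 - 20116 = 1430)
x = -24269/11450 (x = -24269*1/11450 = -24269/11450 ≈ -2.1196)
m = -24269/11450 ≈ -2.1196
(u + m)*(o - 23686) = (-5233 - 24269/11450)*(1430 - 23686) = -59942119/11450*(-22256) = 667035900232/5725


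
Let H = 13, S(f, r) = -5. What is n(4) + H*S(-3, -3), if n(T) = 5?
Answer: -60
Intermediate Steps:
n(4) + H*S(-3, -3) = 5 + 13*(-5) = 5 - 65 = -60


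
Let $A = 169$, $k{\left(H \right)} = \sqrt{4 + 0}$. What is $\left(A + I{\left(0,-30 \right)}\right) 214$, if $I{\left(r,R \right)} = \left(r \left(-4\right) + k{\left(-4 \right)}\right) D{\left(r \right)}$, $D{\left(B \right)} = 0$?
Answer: $36166$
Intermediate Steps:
$k{\left(H \right)} = 2$ ($k{\left(H \right)} = \sqrt{4} = 2$)
$I{\left(r,R \right)} = 0$ ($I{\left(r,R \right)} = \left(r \left(-4\right) + 2\right) 0 = \left(- 4 r + 2\right) 0 = \left(2 - 4 r\right) 0 = 0$)
$\left(A + I{\left(0,-30 \right)}\right) 214 = \left(169 + 0\right) 214 = 169 \cdot 214 = 36166$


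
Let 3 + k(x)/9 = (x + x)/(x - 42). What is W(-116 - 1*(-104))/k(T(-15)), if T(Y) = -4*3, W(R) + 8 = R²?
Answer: -136/23 ≈ -5.9130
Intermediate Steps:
W(R) = -8 + R²
T(Y) = -12
k(x) = -27 + 18*x/(-42 + x) (k(x) = -27 + 9*((x + x)/(x - 42)) = -27 + 9*((2*x)/(-42 + x)) = -27 + 9*(2*x/(-42 + x)) = -27 + 18*x/(-42 + x))
W(-116 - 1*(-104))/k(T(-15)) = (-8 + (-116 - 1*(-104))²)/((9*(126 - 1*(-12))/(-42 - 12))) = (-8 + (-116 + 104)²)/((9*(126 + 12)/(-54))) = (-8 + (-12)²)/((9*(-1/54)*138)) = (-8 + 144)/(-23) = 136*(-1/23) = -136/23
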